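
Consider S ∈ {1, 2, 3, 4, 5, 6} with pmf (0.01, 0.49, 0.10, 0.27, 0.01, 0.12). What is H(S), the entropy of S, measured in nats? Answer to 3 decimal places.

H(S) = −Σ p·ln p.
  −(0.01)·ln(0.01) = 0.0461
  −(0.49)·ln(0.49) = 0.3495
  −(0.10)·ln(0.10) = 0.2303
  −(0.27)·ln(0.27) = 0.3535
  −(0.01)·ln(0.01) = 0.0461
  −(0.12)·ln(0.12) = 0.2544
Sum: 0.0461 + 0.3495 + 0.2303 + 0.3535 + 0.0461 + 0.2544 = 1.280 nats.

1.280 nats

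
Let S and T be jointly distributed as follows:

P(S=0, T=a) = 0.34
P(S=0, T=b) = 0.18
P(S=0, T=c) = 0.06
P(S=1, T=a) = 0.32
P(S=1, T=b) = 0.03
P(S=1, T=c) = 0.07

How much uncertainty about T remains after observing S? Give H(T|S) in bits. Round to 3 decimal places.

Chain rule: H(T|S) = H(S,T) − H(S).
Marginals: p(S) = (0.5800, 0.4200), p(T) = (0.6600, 0.2100, 0.1300).
H(S,T) = 2.1644 bits; H(S) = 0.9815 bits.
H(T|S) = 2.1644 − 0.9815 = 1.183 bits.

1.183 bits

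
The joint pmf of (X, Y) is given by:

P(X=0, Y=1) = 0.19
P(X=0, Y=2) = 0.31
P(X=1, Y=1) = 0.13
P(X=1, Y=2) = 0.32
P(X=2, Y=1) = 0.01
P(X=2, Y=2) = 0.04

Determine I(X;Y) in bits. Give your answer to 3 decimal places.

0.010 bits

Marginals: p(X) = (0.5000, 0.4500, 0.0500), p(Y) = (0.3300, 0.6700).
I(X;Y) = H(X) + H(Y) − H(X,Y).
H(X) = 1.2345, H(Y) = 0.9149, H(X,Y) = 2.1399.
I(X;Y) = 1.2345 + 0.9149 − 2.1399 = 0.010 bits.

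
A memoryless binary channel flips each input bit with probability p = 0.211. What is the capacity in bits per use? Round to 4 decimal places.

Binary symmetric channel: C = 1 − h₂(ε) where h₂ is the binary entropy function.
h₂(0.211) = −0.211·log₂0.211 − 0.789·log₂0.789 = 0.7434.
C = 1 − 0.7434 = 0.2566 bits per channel use.

0.2566 bits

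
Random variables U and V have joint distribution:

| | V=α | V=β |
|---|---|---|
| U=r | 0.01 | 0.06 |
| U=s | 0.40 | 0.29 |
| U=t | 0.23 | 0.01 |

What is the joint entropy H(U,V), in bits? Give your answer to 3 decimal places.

1.911 bits

H(U,V) = −Σ p(x,y)·log₂ p(x,y) over all 6 cells.
  cell (r,α): −0.01·log₂0.01 = 0.0664
  cell (r,β): −0.06·log₂0.06 = 0.2435
  cell (s,α): −0.40·log₂0.40 = 0.5288
  cell (s,β): −0.29·log₂0.29 = 0.5179
  cell (t,α): −0.23·log₂0.23 = 0.4877
  cell (t,β): −0.01·log₂0.01 = 0.0664
Sum = 1.911 bits.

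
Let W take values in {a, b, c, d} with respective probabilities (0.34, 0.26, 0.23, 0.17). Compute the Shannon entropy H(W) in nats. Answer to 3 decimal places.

1.356 nats

H(W) = −Σ p·ln p.
  −(0.34)·ln(0.34) = 0.3668
  −(0.26)·ln(0.26) = 0.3502
  −(0.23)·ln(0.23) = 0.3380
  −(0.17)·ln(0.17) = 0.3012
Sum: 0.3668 + 0.3502 + 0.3380 + 0.3012 = 1.356 nats.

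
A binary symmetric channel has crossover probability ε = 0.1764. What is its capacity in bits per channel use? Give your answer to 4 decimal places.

Binary symmetric channel: C = 1 − h₂(ε) where h₂ is the binary entropy function.
h₂(0.1764) = −0.1764·log₂0.1764 − 0.8236·log₂0.8236 = 0.6721.
C = 1 − 0.6721 = 0.3279 bits per channel use.

0.3279 bits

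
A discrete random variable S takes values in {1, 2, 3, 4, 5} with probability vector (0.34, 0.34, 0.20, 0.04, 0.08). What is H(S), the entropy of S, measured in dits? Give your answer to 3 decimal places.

0.602 dits

H(S) = −Σ p·log₁₀ p.
  −(0.34)·log₁₀(0.34) = 0.1593
  −(0.34)·log₁₀(0.34) = 0.1593
  −(0.20)·log₁₀(0.20) = 0.1398
  −(0.04)·log₁₀(0.04) = 0.0559
  −(0.08)·log₁₀(0.08) = 0.0878
Sum: 0.1593 + 0.1593 + 0.1398 + 0.0559 + 0.0878 = 0.602 dits.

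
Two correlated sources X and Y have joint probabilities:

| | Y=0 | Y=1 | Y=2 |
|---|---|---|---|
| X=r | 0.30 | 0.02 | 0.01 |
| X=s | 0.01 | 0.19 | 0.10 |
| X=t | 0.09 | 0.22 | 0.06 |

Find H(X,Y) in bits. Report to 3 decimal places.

2.591 bits

H(X,Y) = −Σ p(x,y)·log₂ p(x,y) over all 9 cells.
  cell (r,0): −0.30·log₂0.30 = 0.5211
  cell (r,1): −0.02·log₂0.02 = 0.1129
  cell (r,2): −0.01·log₂0.01 = 0.0664
  cell (s,0): −0.01·log₂0.01 = 0.0664
  cell (s,1): −0.19·log₂0.19 = 0.4552
  cell (s,2): −0.10·log₂0.10 = 0.3322
  cell (t,0): −0.09·log₂0.09 = 0.3127
  cell (t,1): −0.22·log₂0.22 = 0.4806
  cell (t,2): −0.06·log₂0.06 = 0.2435
Sum = 2.591 bits.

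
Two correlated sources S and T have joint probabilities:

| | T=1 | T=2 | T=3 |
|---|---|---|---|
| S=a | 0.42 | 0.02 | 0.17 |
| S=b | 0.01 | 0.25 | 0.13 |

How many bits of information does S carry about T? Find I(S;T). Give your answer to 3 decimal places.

0.497 bits

Marginals: p(S) = (0.6100, 0.3900), p(T) = (0.4300, 0.2700, 0.3000).
I(S;T) = Σ p(x,y)·log₂[p(x,y)/(p(x)p(y))].
  (a,1): 0.42·log₂(1.6012) = 0.2853
  (a,2): 0.02·log₂(0.1214) = -0.0608
  (a,3): 0.17·log₂(0.9290) = -0.0181
  (b,1): 0.01·log₂(0.0596) = -0.0407
  (b,2): 0.25·log₂(2.3742) = 0.3119
  (b,3): 0.13·log₂(1.1111) = 0.0198
Sum = 0.497 bits.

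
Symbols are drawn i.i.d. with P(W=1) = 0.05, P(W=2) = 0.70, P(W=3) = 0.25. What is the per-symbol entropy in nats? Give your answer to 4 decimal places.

H(W) = −Σ p·ln p.
  −(0.05)·ln(0.05) = 0.14979
  −(0.70)·ln(0.70) = 0.24967
  −(0.25)·ln(0.25) = 0.34657
Sum: 0.14979 + 0.24967 + 0.34657 = 0.7460 nats.

0.7460 nats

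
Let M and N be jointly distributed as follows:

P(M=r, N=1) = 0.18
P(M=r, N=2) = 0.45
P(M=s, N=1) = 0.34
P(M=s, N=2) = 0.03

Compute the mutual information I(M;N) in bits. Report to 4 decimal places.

Marginals: p(M) = (0.6300, 0.3700), p(N) = (0.5200, 0.4800).
I(M;N) = H(M) + H(N) − H(M,N).
H(M) = 0.9507, H(N) = 0.9988, H(M,N) = 1.6446.
I(M;N) = 0.9507 + 0.9988 − 1.6446 = 0.3049 bits.

0.3049 bits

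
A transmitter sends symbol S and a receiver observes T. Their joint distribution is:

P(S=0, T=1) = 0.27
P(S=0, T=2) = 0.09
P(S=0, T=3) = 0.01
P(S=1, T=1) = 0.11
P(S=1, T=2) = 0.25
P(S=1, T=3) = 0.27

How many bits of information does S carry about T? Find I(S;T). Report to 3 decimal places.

0.275 bits

Marginals: p(S) = (0.3700, 0.6300), p(T) = (0.3800, 0.3400, 0.2800).
I(S;T) = Σ p(x,y)·log₂[p(x,y)/(p(x)p(y))].
  (0,1): 0.27·log₂(1.9203) = 0.2542
  (0,2): 0.09·log₂(0.7154) = -0.0435
  (0,3): 0.01·log₂(0.0965) = -0.0337
  (1,1): 0.11·log₂(0.4595) = -0.1234
  (1,2): 0.25·log₂(1.1671) = 0.0557
  (1,3): 0.27·log₂(1.5306) = 0.1658
Sum = 0.275 bits.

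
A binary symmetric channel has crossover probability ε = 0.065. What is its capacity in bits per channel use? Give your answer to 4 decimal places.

Binary symmetric channel: C = 1 − h₂(ε) where h₂ is the binary entropy function.
h₂(0.065) = −0.065·log₂0.065 − 0.935·log₂0.935 = 0.3470.
C = 1 − 0.3470 = 0.6530 bits per channel use.

0.6530 bits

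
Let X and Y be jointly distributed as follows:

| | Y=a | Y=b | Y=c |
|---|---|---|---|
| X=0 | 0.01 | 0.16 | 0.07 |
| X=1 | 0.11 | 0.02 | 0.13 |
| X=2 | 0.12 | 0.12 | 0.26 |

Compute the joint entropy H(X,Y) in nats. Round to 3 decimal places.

H(X,Y) = −Σ p(x,y)·ln p(x,y) over all 9 cells.
  cell (0,a): −0.01·ln0.01 = 0.0461
  cell (0,b): −0.16·ln0.16 = 0.2932
  cell (0,c): −0.07·ln0.07 = 0.1861
  cell (1,a): −0.11·ln0.11 = 0.2428
  cell (1,b): −0.02·ln0.02 = 0.0782
  cell (1,c): −0.13·ln0.13 = 0.2652
  cell (2,a): −0.12·ln0.12 = 0.2544
  cell (2,b): −0.12·ln0.12 = 0.2544
  cell (2,c): −0.26·ln0.26 = 0.3502
Sum = 1.971 nats.

1.971 nats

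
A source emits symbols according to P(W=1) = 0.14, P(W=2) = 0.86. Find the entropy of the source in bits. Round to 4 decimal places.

0.5842 bits

H(W) = −Σ p·log₂ p.
  −(0.14)·log₂(0.14) = 0.39711
  −(0.86)·log₂(0.86) = 0.18713
Sum: 0.39711 + 0.18713 = 0.5842 bits.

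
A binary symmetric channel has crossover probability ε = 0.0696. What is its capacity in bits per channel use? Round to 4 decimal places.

Binary symmetric channel: C = 1 − h₂(ε) where h₂ is the binary entropy function.
h₂(0.0696) = −0.0696·log₂0.0696 − 0.9304·log₂0.9304 = 0.3644.
C = 1 − 0.3644 = 0.6356 bits per channel use.

0.6356 bits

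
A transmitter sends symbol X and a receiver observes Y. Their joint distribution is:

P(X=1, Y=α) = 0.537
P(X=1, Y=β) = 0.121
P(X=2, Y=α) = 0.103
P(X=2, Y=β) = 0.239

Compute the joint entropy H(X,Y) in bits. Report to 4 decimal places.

H(X,Y) = −Σ p(x,y)·log₂ p(x,y) over all 4 cells.
  cell (1,α): −0.537·log₂0.537 = 0.48169
  cell (1,β): −0.121·log₂0.121 = 0.36868
  cell (2,α): −0.103·log₂0.103 = 0.33777
  cell (2,β): −0.239·log₂0.239 = 0.49352
Sum = 1.6817 bits.

1.6817 bits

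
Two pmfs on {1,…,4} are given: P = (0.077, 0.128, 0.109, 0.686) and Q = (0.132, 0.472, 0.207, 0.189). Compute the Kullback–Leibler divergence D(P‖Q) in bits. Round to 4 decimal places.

D(P‖Q) = Σ p·log₂(p/q).
  0.077·log₂(0.077/0.132) = -0.05988
  0.128·log₂(0.128/0.472) = -0.24098
  0.109·log₂(0.109/0.207) = -0.10086
  0.686·log₂(0.686/0.189) = 1.27584
D(P‖Q) = 0.8741 bits.

0.8741 bits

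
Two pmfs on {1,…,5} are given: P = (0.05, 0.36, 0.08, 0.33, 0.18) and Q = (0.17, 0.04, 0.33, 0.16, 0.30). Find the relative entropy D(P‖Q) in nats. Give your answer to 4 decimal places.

D(P‖Q) = Σ p·ln(p/q).
  0.05·ln(0.05/0.17) = -0.06119
  0.36·ln(0.36/0.04) = 0.79100
  0.08·ln(0.08/0.33) = -0.11337
  0.33·ln(0.33/0.16) = 0.23889
  0.18·ln(0.18/0.30) = -0.09195
D(P‖Q) = 0.7634 nats.

0.7634 nats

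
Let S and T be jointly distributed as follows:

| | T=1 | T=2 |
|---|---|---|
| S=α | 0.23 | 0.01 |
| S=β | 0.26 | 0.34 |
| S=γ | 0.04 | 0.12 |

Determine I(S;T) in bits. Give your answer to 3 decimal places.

0.215 bits

Marginals: p(S) = (0.2400, 0.6000, 0.1600), p(T) = (0.5300, 0.4700).
I(S;T) = Σ p(x,y)·log₂[p(x,y)/(p(x)p(y))].
  (α,1): 0.23·log₂(1.8082) = 0.1965
  (α,2): 0.01·log₂(0.0887) = -0.0350
  (β,1): 0.26·log₂(0.8176) = -0.0755
  (β,2): 0.34·log₂(1.2057) = 0.0917
  (γ,1): 0.04·log₂(0.4717) = -0.0434
  (γ,2): 0.12·log₂(1.5957) = 0.0809
Sum = 0.215 bits.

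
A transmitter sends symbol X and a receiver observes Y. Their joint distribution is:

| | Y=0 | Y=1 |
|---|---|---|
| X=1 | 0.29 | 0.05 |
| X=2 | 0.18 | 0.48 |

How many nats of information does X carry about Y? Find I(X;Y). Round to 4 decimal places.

Marginals: p(X) = (0.3400, 0.6600), p(Y) = (0.4700, 0.5300).
I(X;Y) = H(X) + H(Y) − H(X,Y).
H(X) = 0.6410, H(Y) = 0.6913, H(X,Y) = 1.1697.
I(X;Y) = 0.6410 + 0.6913 − 1.1697 = 0.1626 nats.

0.1626 nats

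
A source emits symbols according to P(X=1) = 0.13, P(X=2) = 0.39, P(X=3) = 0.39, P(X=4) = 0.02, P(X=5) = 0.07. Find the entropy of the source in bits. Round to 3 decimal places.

H(X) = −Σ p·log₂ p.
  −(0.13)·log₂(0.13) = 0.3826
  −(0.39)·log₂(0.39) = 0.5298
  −(0.39)·log₂(0.39) = 0.5298
  −(0.02)·log₂(0.02) = 0.1129
  −(0.07)·log₂(0.07) = 0.2686
Sum: 0.3826 + 0.5298 + 0.5298 + 0.1129 + 0.2686 = 1.824 bits.

1.824 bits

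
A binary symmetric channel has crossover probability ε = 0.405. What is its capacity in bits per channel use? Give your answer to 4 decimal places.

Binary symmetric channel: C = 1 − h₂(ε) where h₂ is the binary entropy function.
h₂(0.405) = −0.405·log₂0.405 − 0.595·log₂0.595 = 0.9738.
C = 1 − 0.9738 = 0.0262 bits per channel use.

0.0262 bits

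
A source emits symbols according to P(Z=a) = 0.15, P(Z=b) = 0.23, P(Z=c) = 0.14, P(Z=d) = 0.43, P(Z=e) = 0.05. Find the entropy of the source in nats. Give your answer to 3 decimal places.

1.411 nats

H(Z) = −Σ p·ln p.
  −(0.15)·ln(0.15) = 0.2846
  −(0.23)·ln(0.23) = 0.3380
  −(0.14)·ln(0.14) = 0.2753
  −(0.43)·ln(0.43) = 0.3629
  −(0.05)·ln(0.05) = 0.1498
Sum: 0.2846 + 0.3380 + 0.2753 + 0.3629 + 0.1498 = 1.411 nats.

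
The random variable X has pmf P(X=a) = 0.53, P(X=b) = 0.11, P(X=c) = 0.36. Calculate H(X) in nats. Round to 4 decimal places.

0.9471 nats

H(X) = −Σ p·ln p.
  −(0.53)·ln(0.53) = 0.33649
  −(0.11)·ln(0.11) = 0.24280
  −(0.36)·ln(0.36) = 0.36779
Sum: 0.33649 + 0.24280 + 0.36779 = 0.9471 nats.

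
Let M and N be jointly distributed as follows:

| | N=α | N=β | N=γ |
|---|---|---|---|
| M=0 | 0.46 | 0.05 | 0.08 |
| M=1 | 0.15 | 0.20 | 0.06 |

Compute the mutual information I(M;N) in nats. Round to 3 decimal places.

0.116 nats

Marginals: p(M) = (0.5900, 0.4100), p(N) = (0.6100, 0.2500, 0.1400).
I(M;N) = H(M) + H(N) − H(M,N).
H(M) = 0.6769, H(N) = 0.9234, H(M,N) = 1.4843.
I(M;N) = 0.6769 + 0.9234 − 1.4843 = 0.116 nats.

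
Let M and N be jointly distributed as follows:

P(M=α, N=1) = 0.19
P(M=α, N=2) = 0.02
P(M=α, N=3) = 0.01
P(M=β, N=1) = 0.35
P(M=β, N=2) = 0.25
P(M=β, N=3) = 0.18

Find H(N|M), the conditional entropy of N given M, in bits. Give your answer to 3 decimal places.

1.350 bits

Marginals: p(M) = (0.2200, 0.7800), p(N) = (0.5400, 0.2700, 0.1900).
H(N|M) = Σ p(M) · H(N|M=·).
  M=α: p=0.2200, H(N|M=α) = 0.6999
  M=β: p=0.7800, H(N|M=β) = 1.5331
Weighted sum = 1.350 bits.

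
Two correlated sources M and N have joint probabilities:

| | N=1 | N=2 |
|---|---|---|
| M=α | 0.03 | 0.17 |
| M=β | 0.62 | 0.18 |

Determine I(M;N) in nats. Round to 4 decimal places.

0.1364 nats

Marginals: p(M) = (0.2000, 0.8000), p(N) = (0.6500, 0.3500).
I(M;N) = Σ p(x,y)·ln[p(x,y)/(p(x)p(y))].
  (α,1): 0.03·ln(0.2308) = -0.04399
  (α,2): 0.17·ln(2.4286) = 0.15084
  (β,1): 0.62·ln(1.1923) = 0.10905
  (β,2): 0.18·ln(0.6429) = -0.07953
Sum = 0.1364 nats.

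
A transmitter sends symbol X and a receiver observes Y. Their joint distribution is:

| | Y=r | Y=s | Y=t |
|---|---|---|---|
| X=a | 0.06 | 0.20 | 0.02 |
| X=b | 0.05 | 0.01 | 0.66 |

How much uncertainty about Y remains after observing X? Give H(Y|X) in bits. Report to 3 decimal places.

0.644 bits

Chain rule: H(Y|X) = H(X,Y) − H(X).
Marginals: p(X) = (0.2800, 0.7200), p(Y) = (0.1100, 0.2100, 0.6800).
H(X,Y) = 1.4990 bits; H(X) = 0.8555 bits.
H(Y|X) = 1.4990 − 0.8555 = 0.644 bits.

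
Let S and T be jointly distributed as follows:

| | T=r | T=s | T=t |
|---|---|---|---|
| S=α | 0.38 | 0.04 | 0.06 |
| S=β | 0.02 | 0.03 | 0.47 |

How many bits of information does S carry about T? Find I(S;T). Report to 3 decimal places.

0.545 bits

Marginals: p(S) = (0.4800, 0.5200), p(T) = (0.4000, 0.0700, 0.5300).
I(S;T) = Σ p(x,y)·log₂[p(x,y)/(p(x)p(y))].
  (α,r): 0.38·log₂(1.9792) = 0.3743
  (α,s): 0.04·log₂(1.1905) = 0.0101
  (α,t): 0.06·log₂(0.2358) = -0.1250
  (β,r): 0.02·log₂(0.0962) = -0.0676
  (β,s): 0.03·log₂(0.8242) = -0.0084
  (β,t): 0.47·log₂(1.7054) = 0.3619
Sum = 0.545 bits.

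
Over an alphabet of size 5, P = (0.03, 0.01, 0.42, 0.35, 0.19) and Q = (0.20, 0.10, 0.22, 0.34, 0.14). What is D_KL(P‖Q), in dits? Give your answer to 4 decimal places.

D(P‖Q) = Σ p·log₁₀(p/q).
  0.03·log₁₀(0.03/0.20) = -0.02472
  0.01·log₁₀(0.01/0.10) = -0.01000
  0.42·log₁₀(0.42/0.22) = 0.11795
  0.35·log₁₀(0.35/0.34) = 0.00441
  0.19·log₁₀(0.19/0.14) = 0.02520
D(P‖Q) = 0.1128 dits.

0.1128 dits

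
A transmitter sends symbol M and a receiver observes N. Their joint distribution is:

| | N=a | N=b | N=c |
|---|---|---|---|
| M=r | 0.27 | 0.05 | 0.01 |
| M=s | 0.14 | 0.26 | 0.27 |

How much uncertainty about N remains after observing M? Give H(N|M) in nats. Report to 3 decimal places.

0.894 nats

Marginals: p(M) = (0.3300, 0.6700), p(N) = (0.4100, 0.3100, 0.2800).
H(N|M) = Σ p(M) · H(N|M=·).
  M=r: p=0.3300, H(N|M=r) = 0.5561
  M=s: p=0.6700, H(N|M=s) = 1.0607
Weighted sum = 0.894 nats.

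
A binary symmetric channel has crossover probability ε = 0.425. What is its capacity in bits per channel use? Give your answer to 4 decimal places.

0.0163 bits

Binary symmetric channel: C = 1 − h₂(ε) where h₂ is the binary entropy function.
h₂(0.425) = −0.425·log₂0.425 − 0.575·log₂0.575 = 0.9837.
C = 1 − 0.9837 = 0.0163 bits per channel use.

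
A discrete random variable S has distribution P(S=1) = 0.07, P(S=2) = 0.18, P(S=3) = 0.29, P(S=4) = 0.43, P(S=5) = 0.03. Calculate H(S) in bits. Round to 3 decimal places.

1.907 bits

H(S) = −Σ p·log₂ p.
  −(0.07)·log₂(0.07) = 0.2686
  −(0.18)·log₂(0.18) = 0.4453
  −(0.29)·log₂(0.29) = 0.5179
  −(0.43)·log₂(0.43) = 0.5236
  −(0.03)·log₂(0.03) = 0.1518
Sum: 0.2686 + 0.4453 + 0.5179 + 0.5236 + 0.1518 = 1.907 bits.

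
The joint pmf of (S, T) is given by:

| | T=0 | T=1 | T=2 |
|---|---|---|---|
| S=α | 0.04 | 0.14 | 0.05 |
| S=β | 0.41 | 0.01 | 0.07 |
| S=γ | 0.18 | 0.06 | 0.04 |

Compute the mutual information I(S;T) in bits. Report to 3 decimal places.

0.286 bits

Marginals: p(S) = (0.2300, 0.4900, 0.2800), p(T) = (0.6300, 0.2100, 0.1600).
I(S;T) = H(S) + H(T) − H(S,T).
H(S) = 1.5062, H(T) = 1.3158, H(S,T) = 2.5359.
I(S;T) = 1.5062 + 1.3158 − 2.5359 = 0.286 bits.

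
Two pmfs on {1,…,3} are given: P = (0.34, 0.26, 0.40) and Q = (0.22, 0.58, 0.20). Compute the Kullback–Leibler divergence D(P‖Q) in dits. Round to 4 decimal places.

0.0941 dits

D(P‖Q) = Σ p·log₁₀(p/q).
  0.34·log₁₀(0.34/0.22) = 0.06428
  0.26·log₁₀(0.26/0.58) = -0.09060
  0.40·log₁₀(0.40/0.20) = 0.12041
D(P‖Q) = 0.0941 dits.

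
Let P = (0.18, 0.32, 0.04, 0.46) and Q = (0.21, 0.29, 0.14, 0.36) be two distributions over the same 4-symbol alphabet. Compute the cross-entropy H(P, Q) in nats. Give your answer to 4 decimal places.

H(P,Q) = −Σ p·ln q.
  −0.18·ln(0.21) = 0.28092
  −0.32·ln(0.29) = 0.39612
  −0.04·ln(0.14) = 0.07864
  −0.46·ln(0.36) = 0.46996
H(P,Q) = 1.2256 nats.

1.2256 nats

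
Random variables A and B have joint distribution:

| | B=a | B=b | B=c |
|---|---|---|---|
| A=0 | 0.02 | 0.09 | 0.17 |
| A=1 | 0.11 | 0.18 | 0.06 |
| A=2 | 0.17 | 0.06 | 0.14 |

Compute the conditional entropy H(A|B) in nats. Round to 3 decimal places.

Marginals: p(A) = (0.2800, 0.3500, 0.3700), p(B) = (0.3000, 0.3300, 0.3700).
H(A|B) = Σ p(B) · H(A|B=·).
  B=a: p=0.3000, H(A|B=a) = 0.8703
  B=b: p=0.3300, H(A|B=b) = 0.9949
  B=c: p=0.3700, H(A|B=c) = 1.0201
Weighted sum = 0.967 nats.

0.967 nats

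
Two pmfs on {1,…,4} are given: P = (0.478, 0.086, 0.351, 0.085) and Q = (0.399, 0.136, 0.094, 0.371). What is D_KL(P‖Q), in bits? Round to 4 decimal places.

D(P‖Q) = Σ p·log₂(p/q).
  0.478·log₂(0.478/0.399) = 0.12458
  0.086·log₂(0.086/0.136) = -0.05686
  0.351·log₂(0.351/0.094) = 0.66716
  0.085·log₂(0.085/0.371) = -0.18070
D(P‖Q) = 0.5542 bits.

0.5542 bits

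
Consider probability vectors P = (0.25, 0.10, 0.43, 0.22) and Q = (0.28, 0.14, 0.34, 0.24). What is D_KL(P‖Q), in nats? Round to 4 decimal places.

D(P‖Q) = Σ p·ln(p/q).
  0.25·ln(0.25/0.28) = -0.02833
  0.10·ln(0.10/0.14) = -0.03365
  0.43·ln(0.43/0.34) = 0.10098
  0.22·ln(0.22/0.24) = -0.01914
D(P‖Q) = 0.0199 nats.

0.0199 nats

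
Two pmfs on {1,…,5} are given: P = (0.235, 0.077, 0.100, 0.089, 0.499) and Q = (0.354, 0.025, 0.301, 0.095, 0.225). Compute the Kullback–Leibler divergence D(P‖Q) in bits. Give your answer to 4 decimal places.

0.3921 bits

D(P‖Q) = Σ p·log₂(p/q).
  0.235·log₂(0.235/0.354) = -0.13891
  0.077·log₂(0.077/0.025) = 0.12497
  0.100·log₂(0.100/0.301) = -0.15898
  0.089·log₂(0.089/0.095) = -0.00838
  0.499·log₂(0.499/0.225) = 0.57341
D(P‖Q) = 0.3921 bits.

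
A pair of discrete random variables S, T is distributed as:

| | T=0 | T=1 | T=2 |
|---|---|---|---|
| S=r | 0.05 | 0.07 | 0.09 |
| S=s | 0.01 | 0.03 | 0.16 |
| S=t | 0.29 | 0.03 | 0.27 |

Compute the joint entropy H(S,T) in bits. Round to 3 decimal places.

H(S,T) = −Σ p(x,y)·log₂ p(x,y) over all 9 cells.
  cell (r,0): −0.05·log₂0.05 = 0.2161
  cell (r,1): −0.07·log₂0.07 = 0.2686
  cell (r,2): −0.09·log₂0.09 = 0.3127
  cell (s,0): −0.01·log₂0.01 = 0.0664
  cell (s,1): −0.03·log₂0.03 = 0.1518
  cell (s,2): −0.16·log₂0.16 = 0.4230
  cell (t,0): −0.29·log₂0.29 = 0.5179
  cell (t,1): −0.03·log₂0.03 = 0.1518
  cell (t,2): −0.27·log₂0.27 = 0.5100
Sum = 2.618 bits.

2.618 bits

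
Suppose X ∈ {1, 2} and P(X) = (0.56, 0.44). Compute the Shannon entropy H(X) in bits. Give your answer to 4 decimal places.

0.9896 bits

H(X) = −Σ p·log₂ p.
  −(0.56)·log₂(0.56) = 0.46844
  −(0.44)·log₂(0.44) = 0.52115
Sum: 0.46844 + 0.52115 = 0.9896 bits.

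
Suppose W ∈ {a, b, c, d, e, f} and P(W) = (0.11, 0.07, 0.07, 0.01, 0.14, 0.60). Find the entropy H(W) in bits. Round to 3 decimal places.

H(W) = −Σ p·log₂ p.
  −(0.11)·log₂(0.11) = 0.3503
  −(0.07)·log₂(0.07) = 0.2686
  −(0.07)·log₂(0.07) = 0.2686
  −(0.01)·log₂(0.01) = 0.0664
  −(0.14)·log₂(0.14) = 0.3971
  −(0.60)·log₂(0.60) = 0.4422
Sum: 0.3503 + 0.2686 + 0.2686 + 0.0664 + 0.3971 + 0.4422 = 1.793 bits.

1.793 bits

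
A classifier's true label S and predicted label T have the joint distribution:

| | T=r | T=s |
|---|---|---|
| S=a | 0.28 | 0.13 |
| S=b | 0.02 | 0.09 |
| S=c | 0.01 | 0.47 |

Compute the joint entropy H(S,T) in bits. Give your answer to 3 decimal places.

1.901 bits

H(S,T) = −Σ p(x,y)·log₂ p(x,y) over all 6 cells.
  cell (a,r): −0.28·log₂0.28 = 0.5142
  cell (a,s): −0.13·log₂0.13 = 0.3826
  cell (b,r): −0.02·log₂0.02 = 0.1129
  cell (b,s): −0.09·log₂0.09 = 0.3127
  cell (c,r): −0.01·log₂0.01 = 0.0664
  cell (c,s): −0.47·log₂0.47 = 0.5120
Sum = 1.901 bits.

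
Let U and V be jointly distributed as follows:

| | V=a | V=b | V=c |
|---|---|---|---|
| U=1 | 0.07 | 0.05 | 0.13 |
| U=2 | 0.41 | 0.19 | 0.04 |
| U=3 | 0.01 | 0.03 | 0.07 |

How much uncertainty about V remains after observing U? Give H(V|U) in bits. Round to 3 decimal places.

1.260 bits

Chain rule: H(V|U) = H(U,V) − H(U).
Marginals: p(U) = (0.2500, 0.6400, 0.1100), p(V) = (0.4900, 0.2700, 0.2400).
H(U,V) = 2.5224 bits; H(U) = 1.2624 bits.
H(V|U) = 2.5224 − 1.2624 = 1.260 bits.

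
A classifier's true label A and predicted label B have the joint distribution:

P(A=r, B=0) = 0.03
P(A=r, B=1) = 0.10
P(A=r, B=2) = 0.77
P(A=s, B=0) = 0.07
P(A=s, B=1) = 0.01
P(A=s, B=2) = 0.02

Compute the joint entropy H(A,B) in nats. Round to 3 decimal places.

0.847 nats

H(A,B) = −Σ p(x,y)·ln p(x,y) over all 6 cells.
  cell (r,0): −0.03·ln0.03 = 0.1052
  cell (r,1): −0.10·ln0.10 = 0.2303
  cell (r,2): −0.77·ln0.77 = 0.2013
  cell (s,0): −0.07·ln0.07 = 0.1861
  cell (s,1): −0.01·ln0.01 = 0.0461
  cell (s,2): −0.02·ln0.02 = 0.0782
Sum = 0.847 nats.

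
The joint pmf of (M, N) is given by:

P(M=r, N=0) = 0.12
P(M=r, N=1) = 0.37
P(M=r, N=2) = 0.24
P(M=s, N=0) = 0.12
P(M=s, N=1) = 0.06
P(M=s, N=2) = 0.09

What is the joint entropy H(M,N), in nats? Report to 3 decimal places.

1.605 nats

H(M,N) = −Σ p(x,y)·ln p(x,y) over all 6 cells.
  cell (r,0): −0.12·ln0.12 = 0.2544
  cell (r,1): −0.37·ln0.37 = 0.3679
  cell (r,2): −0.24·ln0.24 = 0.3425
  cell (s,0): −0.12·ln0.12 = 0.2544
  cell (s,1): −0.06·ln0.06 = 0.1688
  cell (s,2): −0.09·ln0.09 = 0.2167
Sum = 1.605 nats.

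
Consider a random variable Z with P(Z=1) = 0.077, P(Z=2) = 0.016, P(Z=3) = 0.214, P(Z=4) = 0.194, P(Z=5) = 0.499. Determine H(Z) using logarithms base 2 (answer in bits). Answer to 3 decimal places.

H(Z) = −Σ p·log₂ p.
  −(0.077)·log₂(0.077) = 0.2848
  −(0.016)·log₂(0.016) = 0.0955
  −(0.214)·log₂(0.214) = 0.4760
  −(0.194)·log₂(0.194) = 0.4590
  −(0.499)·log₂(0.499) = 0.5004
Sum: 0.2848 + 0.0955 + 0.4760 + 0.4590 + 0.5004 = 1.816 bits.

1.816 bits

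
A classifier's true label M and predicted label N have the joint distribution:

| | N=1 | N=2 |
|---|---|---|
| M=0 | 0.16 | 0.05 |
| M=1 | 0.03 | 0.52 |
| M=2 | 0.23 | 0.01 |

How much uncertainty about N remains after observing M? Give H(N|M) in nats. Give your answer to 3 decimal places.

Chain rule: H(N|M) = H(M,N) − H(M).
Marginals: p(M) = (0.2100, 0.5500, 0.2400), p(N) = (0.4200, 0.5800).
H(M,N) = 1.2723 nats; H(M) = 0.9991 nats.
H(N|M) = 1.2723 − 0.9991 = 0.273 nats.

0.273 nats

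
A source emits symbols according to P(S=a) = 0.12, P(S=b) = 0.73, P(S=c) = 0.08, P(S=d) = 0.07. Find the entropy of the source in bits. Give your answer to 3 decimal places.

H(S) = −Σ p·log₂ p.
  −(0.12)·log₂(0.12) = 0.3671
  −(0.73)·log₂(0.73) = 0.3314
  −(0.08)·log₂(0.08) = 0.2915
  −(0.07)·log₂(0.07) = 0.2686
Sum: 0.3671 + 0.3314 + 0.2915 + 0.2686 = 1.259 bits.

1.259 bits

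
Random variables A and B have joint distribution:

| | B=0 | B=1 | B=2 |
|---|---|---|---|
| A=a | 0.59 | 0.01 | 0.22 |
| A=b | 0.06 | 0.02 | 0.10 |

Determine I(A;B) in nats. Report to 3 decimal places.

0.053 nats

Marginals: p(A) = (0.8200, 0.1800), p(B) = (0.6500, 0.0300, 0.3200).
I(A;B) = Σ p(x,y)·ln[p(x,y)/(p(x)p(y))].
  (a,0): 0.59·ln(1.1069) = 0.0599
  (a,1): 0.01·ln(0.4065) = -0.0090
  (a,2): 0.22·ln(0.8384) = -0.0388
  (b,0): 0.06·ln(0.5128) = -0.0401
  (b,1): 0.02·ln(3.7037) = 0.0262
  (b,2): 0.10·ln(1.7361) = 0.0552
Sum = 0.053 nats.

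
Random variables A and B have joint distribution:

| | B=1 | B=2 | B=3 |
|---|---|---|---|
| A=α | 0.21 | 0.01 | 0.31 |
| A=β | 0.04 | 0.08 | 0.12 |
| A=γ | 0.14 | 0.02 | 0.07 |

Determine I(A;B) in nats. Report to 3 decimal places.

Marginals: p(A) = (0.5300, 0.2400, 0.2300), p(B) = (0.3900, 0.1100, 0.5000).
I(A;B) = Σ p(x,y)·ln[p(x,y)/(p(x)p(y))].
  (α,1): 0.21·ln(1.0160) = 0.0033
  (α,2): 0.01·ln(0.1715) = -0.0176
  (α,3): 0.31·ln(1.1698) = 0.0486
  (β,1): 0.04·ln(0.4274) = -0.0340
  (β,2): 0.08·ln(3.0303) = 0.0887
  (β,3): 0.12·ln(1.0000) = 0.0000
  (γ,1): 0.14·ln(1.5608) = 0.0623
  (γ,2): 0.02·ln(0.7905) = -0.0047
  (γ,3): 0.07·ln(0.6087) = -0.0348
Sum = 0.112 nats.

0.112 nats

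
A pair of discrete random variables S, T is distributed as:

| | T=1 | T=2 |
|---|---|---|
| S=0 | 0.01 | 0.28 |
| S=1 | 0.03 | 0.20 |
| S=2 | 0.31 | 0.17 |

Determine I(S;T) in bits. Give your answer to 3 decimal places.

Marginals: p(S) = (0.2900, 0.2300, 0.4800), p(T) = (0.3500, 0.6500).
I(S;T) = H(S) + H(T) − H(S,T).
H(S) = 1.5138, H(T) = 0.9341, H(S,T) = 2.1552.
I(S;T) = 1.5138 + 0.9341 − 2.1552 = 0.293 bits.

0.293 bits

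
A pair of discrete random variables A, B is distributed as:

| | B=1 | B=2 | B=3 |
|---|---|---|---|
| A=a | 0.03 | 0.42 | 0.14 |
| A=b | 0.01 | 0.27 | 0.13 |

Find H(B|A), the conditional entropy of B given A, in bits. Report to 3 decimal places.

1.057 bits

Chain rule: H(B|A) = H(A,B) − H(A).
Marginals: p(A) = (0.5900, 0.4100), p(B) = (0.0400, 0.6900, 0.2700).
H(A,B) = 2.0336 bits; H(A) = 0.9765 bits.
H(B|A) = 2.0336 − 0.9765 = 1.057 bits.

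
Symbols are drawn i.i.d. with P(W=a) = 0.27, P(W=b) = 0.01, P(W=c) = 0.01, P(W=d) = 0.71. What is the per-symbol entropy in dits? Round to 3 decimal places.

0.299 dits

H(W) = −Σ p·log₁₀ p.
  −(0.27)·log₁₀(0.27) = 0.1535
  −(0.01)·log₁₀(0.01) = 0.0200
  −(0.01)·log₁₀(0.01) = 0.0200
  −(0.71)·log₁₀(0.71) = 0.1056
Sum: 0.1535 + 0.0200 + 0.0200 + 0.1056 = 0.299 dits.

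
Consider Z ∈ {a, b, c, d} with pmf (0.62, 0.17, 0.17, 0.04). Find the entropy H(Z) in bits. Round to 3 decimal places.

1.483 bits

H(Z) = −Σ p·log₂ p.
  −(0.62)·log₂(0.62) = 0.4276
  −(0.17)·log₂(0.17) = 0.4346
  −(0.17)·log₂(0.17) = 0.4346
  −(0.04)·log₂(0.04) = 0.1858
Sum: 0.4276 + 0.4346 + 0.4346 + 0.1858 = 1.483 bits.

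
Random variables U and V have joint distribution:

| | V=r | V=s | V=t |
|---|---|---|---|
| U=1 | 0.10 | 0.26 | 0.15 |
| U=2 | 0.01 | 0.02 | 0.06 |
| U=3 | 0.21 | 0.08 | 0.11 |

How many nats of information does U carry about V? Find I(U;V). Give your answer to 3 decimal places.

0.093 nats

Marginals: p(U) = (0.5100, 0.0900, 0.4000), p(V) = (0.3200, 0.3600, 0.3200).
I(U;V) = Σ p(x,y)·ln[p(x,y)/(p(x)p(y))].
  (1,r): 0.10·ln(0.6127) = -0.0490
  (1,s): 0.26·ln(1.4161) = 0.0905
  (1,t): 0.15·ln(0.9191) = -0.0127
  (2,r): 0.01·ln(0.3472) = -0.0106
  (2,s): 0.02·ln(0.6173) = -0.0096
  (2,t): 0.06·ln(2.0833) = 0.0440
  (3,r): 0.21·ln(1.6406) = 0.1040
  (3,s): 0.08·ln(0.5556) = -0.0470
  (3,t): 0.11·ln(0.8594) = -0.0167
Sum = 0.093 nats.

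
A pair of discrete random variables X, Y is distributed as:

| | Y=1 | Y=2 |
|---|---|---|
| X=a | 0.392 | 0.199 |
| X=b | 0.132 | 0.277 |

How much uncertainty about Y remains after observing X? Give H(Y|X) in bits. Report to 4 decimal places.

Chain rule: H(Y|X) = H(X,Y) − H(X).
Marginals: p(X) = (0.5910, 0.4090), p(Y) = (0.5240, 0.4760).
H(X,Y) = 1.8918 bits; H(X) = 0.9760 bits.
H(Y|X) = 1.8918 − 0.9760 = 0.9158 bits.

0.9158 bits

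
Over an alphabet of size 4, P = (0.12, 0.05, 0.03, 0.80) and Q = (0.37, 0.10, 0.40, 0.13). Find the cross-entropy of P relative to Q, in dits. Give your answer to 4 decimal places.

H(P,Q) = −Σ p·log₁₀ q.
  −0.12·log₁₀(0.37) = 0.05182
  −0.05·log₁₀(0.10) = 0.05000
  −0.03·log₁₀(0.40) = 0.01194
  −0.80·log₁₀(0.13) = 0.70885
H(P,Q) = 0.8226 dits.

0.8226 dits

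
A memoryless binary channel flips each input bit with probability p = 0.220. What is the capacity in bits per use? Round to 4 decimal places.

0.2398 bits

Binary symmetric channel: C = 1 − h₂(ε) where h₂ is the binary entropy function.
h₂(0.220) = −0.220·log₂0.220 − 0.780·log₂0.780 = 0.7602.
C = 1 − 0.7602 = 0.2398 bits per channel use.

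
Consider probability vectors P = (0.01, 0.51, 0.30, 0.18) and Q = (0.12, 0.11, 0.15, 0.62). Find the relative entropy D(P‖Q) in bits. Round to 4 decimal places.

1.0716 bits

D(P‖Q) = Σ p·log₂(p/q).
  0.01·log₂(0.01/0.12) = -0.03585
  0.51·log₂(0.51/0.11) = 1.12863
  0.30·log₂(0.30/0.15) = 0.30000
  0.18·log₂(0.18/0.62) = -0.32117
D(P‖Q) = 1.0716 bits.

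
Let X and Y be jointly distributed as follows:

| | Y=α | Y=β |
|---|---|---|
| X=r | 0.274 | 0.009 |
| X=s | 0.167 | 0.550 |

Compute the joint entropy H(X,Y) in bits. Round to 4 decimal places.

1.4785 bits

H(X,Y) = −Σ p(x,y)·log₂ p(x,y) over all 4 cells.
  cell (r,α): −0.274·log₂0.274 = 0.51176
  cell (r,β): −0.009·log₂0.009 = 0.06116
  cell (s,α): −0.167·log₂0.167 = 0.43121
  cell (s,β): −0.550·log₂0.550 = 0.47437
Sum = 1.4785 bits.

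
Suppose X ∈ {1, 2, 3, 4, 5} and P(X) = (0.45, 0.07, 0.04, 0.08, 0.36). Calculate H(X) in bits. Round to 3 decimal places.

H(X) = −Σ p·log₂ p.
  −(0.45)·log₂(0.45) = 0.5184
  −(0.07)·log₂(0.07) = 0.2686
  −(0.04)·log₂(0.04) = 0.1858
  −(0.08)·log₂(0.08) = 0.2915
  −(0.36)·log₂(0.36) = 0.5306
Sum: 0.5184 + 0.2686 + 0.1858 + 0.2915 + 0.5306 = 1.795 bits.

1.795 bits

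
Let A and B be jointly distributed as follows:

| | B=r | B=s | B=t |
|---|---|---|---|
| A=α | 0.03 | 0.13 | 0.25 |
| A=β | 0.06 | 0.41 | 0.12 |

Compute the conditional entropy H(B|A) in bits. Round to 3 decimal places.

1.196 bits

Marginals: p(A) = (0.4100, 0.5900), p(B) = (0.0900, 0.5400, 0.3700).
H(B|A) = Σ p(A) · H(B|A=·).
  A=α: p=0.4100, H(B|A=α) = 1.2366
  A=β: p=0.5900, H(B|A=β) = 1.1676
Weighted sum = 1.196 bits.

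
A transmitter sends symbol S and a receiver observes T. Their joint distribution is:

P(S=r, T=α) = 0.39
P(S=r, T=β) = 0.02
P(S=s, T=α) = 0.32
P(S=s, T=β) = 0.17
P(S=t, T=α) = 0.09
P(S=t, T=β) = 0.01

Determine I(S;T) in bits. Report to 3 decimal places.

0.103 bits

Marginals: p(S) = (0.4100, 0.4900, 0.1000), p(T) = (0.8000, 0.2000).
I(S;T) = H(S) + H(T) − H(S,T).
H(S) = 1.3639, H(T) = 0.7219, H(S,T) = 1.9824.
I(S;T) = 1.3639 + 0.7219 − 1.9824 = 0.103 bits.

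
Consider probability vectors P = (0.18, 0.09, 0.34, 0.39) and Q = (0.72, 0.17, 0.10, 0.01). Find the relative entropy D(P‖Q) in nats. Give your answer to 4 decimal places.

1.5381 nats

D(P‖Q) = Σ p·ln(p/q).
  0.18·ln(0.18/0.72) = -0.24953
  0.09·ln(0.09/0.17) = -0.05724
  0.34·ln(0.34/0.10) = 0.41608
  0.39·ln(0.39/0.01) = 1.42879
D(P‖Q) = 1.5381 nats.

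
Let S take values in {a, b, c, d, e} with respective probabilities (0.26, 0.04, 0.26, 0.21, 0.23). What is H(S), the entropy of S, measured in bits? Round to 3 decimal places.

H(S) = −Σ p·log₂ p.
  −(0.26)·log₂(0.26) = 0.5053
  −(0.04)·log₂(0.04) = 0.1858
  −(0.26)·log₂(0.26) = 0.5053
  −(0.21)·log₂(0.21) = 0.4728
  −(0.23)·log₂(0.23) = 0.4877
Sum: 0.5053 + 0.1858 + 0.5053 + 0.4728 + 0.4877 = 2.157 bits.

2.157 bits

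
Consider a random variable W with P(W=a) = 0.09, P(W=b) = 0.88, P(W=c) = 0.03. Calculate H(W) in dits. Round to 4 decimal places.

0.1887 dits

H(W) = −Σ p·log₁₀ p.
  −(0.09)·log₁₀(0.09) = 0.09412
  −(0.88)·log₁₀(0.88) = 0.04886
  −(0.03)·log₁₀(0.03) = 0.04569
Sum: 0.09412 + 0.04886 + 0.04569 = 0.1887 dits.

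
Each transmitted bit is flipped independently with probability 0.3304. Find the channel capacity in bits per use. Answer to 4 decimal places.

Binary symmetric channel: C = 1 − h₂(ε) where h₂ is the binary entropy function.
h₂(0.3304) = −0.3304·log₂0.3304 − 0.6696·log₂0.6696 = 0.9153.
C = 1 − 0.9153 = 0.0847 bits per channel use.

0.0847 bits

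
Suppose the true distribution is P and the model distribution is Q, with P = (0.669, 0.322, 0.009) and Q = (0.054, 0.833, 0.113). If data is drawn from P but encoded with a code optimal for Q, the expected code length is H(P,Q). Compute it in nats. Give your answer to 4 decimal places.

H(P,Q) = −Σ p·ln q.
  −0.669·ln(0.054) = 1.95266
  −0.322·ln(0.833) = 0.05884
  −0.009·ln(0.113) = 0.01962
H(P,Q) = 2.0311 nats.

2.0311 nats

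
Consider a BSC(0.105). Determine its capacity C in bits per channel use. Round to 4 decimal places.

Binary symmetric channel: C = 1 − h₂(ε) where h₂ is the binary entropy function.
h₂(0.105) = −0.105·log₂0.105 − 0.895·log₂0.895 = 0.4846.
C = 1 − 0.4846 = 0.5154 bits per channel use.

0.5154 bits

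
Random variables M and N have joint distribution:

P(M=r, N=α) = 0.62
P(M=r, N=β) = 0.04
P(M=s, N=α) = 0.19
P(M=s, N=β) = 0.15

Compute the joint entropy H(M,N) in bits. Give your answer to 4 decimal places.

H(M,N) = −Σ p(x,y)·log₂ p(x,y) over all 4 cells.
  cell (r,α): −0.62·log₂0.62 = 0.42759
  cell (r,β): −0.04·log₂0.04 = 0.18575
  cell (s,α): −0.19·log₂0.19 = 0.45523
  cell (s,β): −0.15·log₂0.15 = 0.41054
Sum = 1.4791 bits.

1.4791 bits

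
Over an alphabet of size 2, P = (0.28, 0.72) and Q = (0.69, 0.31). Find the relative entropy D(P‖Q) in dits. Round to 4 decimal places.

0.1538 dits

D(P‖Q) = Σ p·log₁₀(p/q).
  0.28·log₁₀(0.28/0.69) = -0.10967
  0.72·log₁₀(0.72/0.31) = 0.26350
D(P‖Q) = 0.1538 dits.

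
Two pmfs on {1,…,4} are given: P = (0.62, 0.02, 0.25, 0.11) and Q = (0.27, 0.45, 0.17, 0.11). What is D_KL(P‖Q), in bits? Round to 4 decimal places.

D(P‖Q) = Σ p·log₂(p/q).
  0.62·log₂(0.62/0.27) = 0.74357
  0.02·log₂(0.02/0.45) = -0.08984
  0.25·log₂(0.25/0.17) = 0.13910
  0.11·log₂(0.11/0.11) = 0.00000
D(P‖Q) = 0.7928 bits.

0.7928 bits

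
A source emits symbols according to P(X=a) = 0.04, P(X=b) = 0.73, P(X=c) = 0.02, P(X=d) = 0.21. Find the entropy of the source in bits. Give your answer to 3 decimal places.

1.103 bits

H(X) = −Σ p·log₂ p.
  −(0.04)·log₂(0.04) = 0.1858
  −(0.73)·log₂(0.73) = 0.3314
  −(0.02)·log₂(0.02) = 0.1129
  −(0.21)·log₂(0.21) = 0.4728
Sum: 0.1858 + 0.3314 + 0.1129 + 0.4728 = 1.103 bits.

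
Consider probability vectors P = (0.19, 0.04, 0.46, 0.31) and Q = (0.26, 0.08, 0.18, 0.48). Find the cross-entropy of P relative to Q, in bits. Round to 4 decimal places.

H(P,Q) = −Σ p·log₂ q.
  −0.19·log₂(0.26) = 0.36925
  −0.04·log₂(0.08) = 0.14575
  −0.46·log₂(0.18) = 1.13801
  −0.31·log₂(0.48) = 0.32826
H(P,Q) = 1.9813 bits.

1.9813 bits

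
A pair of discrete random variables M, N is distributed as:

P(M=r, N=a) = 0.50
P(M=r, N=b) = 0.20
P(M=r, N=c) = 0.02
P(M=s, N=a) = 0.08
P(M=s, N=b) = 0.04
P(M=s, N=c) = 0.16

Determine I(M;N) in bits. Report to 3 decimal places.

Marginals: p(M) = (0.7200, 0.2800), p(N) = (0.5800, 0.2400, 0.1800).
I(M;N) = H(M) + H(N) − H(M,N).
H(M) = 0.8555, H(N) = 1.3952, H(M,N) = 1.9775.
I(M;N) = 0.8555 + 1.3952 − 1.9775 = 0.273 bits.

0.273 bits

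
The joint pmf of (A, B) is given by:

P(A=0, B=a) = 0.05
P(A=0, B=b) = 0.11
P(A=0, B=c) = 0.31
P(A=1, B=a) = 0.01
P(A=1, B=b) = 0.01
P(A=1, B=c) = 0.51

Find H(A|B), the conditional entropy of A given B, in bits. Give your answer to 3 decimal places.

Chain rule: H(A|B) = H(A,B) − H(B).
Marginals: p(A) = (0.4700, 0.5300), p(B) = (0.0600, 0.1200, 0.8200).
H(A,B) = 1.7185 bits; H(B) = 0.8454 bits.
H(A|B) = 1.7185 − 0.8454 = 0.873 bits.

0.873 bits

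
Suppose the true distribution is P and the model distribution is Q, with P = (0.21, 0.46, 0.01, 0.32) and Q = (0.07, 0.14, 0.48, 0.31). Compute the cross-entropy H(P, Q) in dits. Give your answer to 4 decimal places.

H(P,Q) = −Σ p·log₁₀ q.
  −0.21·log₁₀(0.07) = 0.24253
  −0.46·log₁₀(0.14) = 0.39278
  −0.01·log₁₀(0.48) = 0.00319
  −0.32·log₁₀(0.31) = 0.16276
H(P,Q) = 0.8013 dits.

0.8013 dits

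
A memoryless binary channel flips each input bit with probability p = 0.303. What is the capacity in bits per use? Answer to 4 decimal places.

Binary symmetric channel: C = 1 − h₂(ε) where h₂ is the binary entropy function.
h₂(0.303) = −0.303·log₂0.303 − 0.697·log₂0.697 = 0.8849.
C = 1 − 0.8849 = 0.1151 bits per channel use.

0.1151 bits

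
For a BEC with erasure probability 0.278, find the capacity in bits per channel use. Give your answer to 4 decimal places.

0.7220 bits

Binary erasure channel: capacity C = 1 − ε.
C = 1 − 0.278 = 0.7220 bits per channel use.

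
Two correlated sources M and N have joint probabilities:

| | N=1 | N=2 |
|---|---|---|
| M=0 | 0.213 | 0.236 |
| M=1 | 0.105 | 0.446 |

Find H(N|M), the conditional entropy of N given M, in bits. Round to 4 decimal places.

Chain rule: H(N|M) = H(M,N) − H(M).
Marginals: p(M) = (0.4490, 0.5510), p(N) = (0.3180, 0.6820).
H(M,N) = 1.8278 bits; H(M) = 0.9925 bits.
H(N|M) = 1.8278 − 0.9925 = 0.8353 bits.

0.8353 bits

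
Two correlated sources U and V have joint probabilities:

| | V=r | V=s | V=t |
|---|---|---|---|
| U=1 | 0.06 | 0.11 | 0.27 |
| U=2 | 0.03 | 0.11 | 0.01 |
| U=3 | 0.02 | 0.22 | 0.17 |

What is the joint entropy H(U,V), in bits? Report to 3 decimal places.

2.700 bits

H(U,V) = −Σ p(x,y)·log₂ p(x,y) over all 9 cells.
  cell (1,r): −0.06·log₂0.06 = 0.2435
  cell (1,s): −0.11·log₂0.11 = 0.3503
  cell (1,t): −0.27·log₂0.27 = 0.5100
  cell (2,r): −0.03·log₂0.03 = 0.1518
  cell (2,s): −0.11·log₂0.11 = 0.3503
  cell (2,t): −0.01·log₂0.01 = 0.0664
  cell (3,r): −0.02·log₂0.02 = 0.1129
  cell (3,s): −0.22·log₂0.22 = 0.4806
  cell (3,t): −0.17·log₂0.17 = 0.4346
Sum = 2.700 bits.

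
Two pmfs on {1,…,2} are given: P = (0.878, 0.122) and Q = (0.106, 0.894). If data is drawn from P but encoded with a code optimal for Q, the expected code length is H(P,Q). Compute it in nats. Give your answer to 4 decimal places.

H(P,Q) = −Σ p·ln q.
  −0.878·ln(0.106) = 1.97051
  −0.122·ln(0.894) = 0.01367
H(P,Q) = 1.9842 nats.

1.9842 nats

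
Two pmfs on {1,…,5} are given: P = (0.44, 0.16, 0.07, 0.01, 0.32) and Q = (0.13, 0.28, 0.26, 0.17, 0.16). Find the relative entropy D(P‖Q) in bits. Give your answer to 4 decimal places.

D(P‖Q) = Σ p·log₂(p/q).
  0.44·log₂(0.44/0.13) = 0.77396
  0.16·log₂(0.16/0.28) = -0.12918
  0.07·log₂(0.07/0.26) = -0.13252
  0.01·log₂(0.01/0.17) = -0.04087
  0.32·log₂(0.32/0.16) = 0.32000
D(P‖Q) = 0.7914 bits.

0.7914 bits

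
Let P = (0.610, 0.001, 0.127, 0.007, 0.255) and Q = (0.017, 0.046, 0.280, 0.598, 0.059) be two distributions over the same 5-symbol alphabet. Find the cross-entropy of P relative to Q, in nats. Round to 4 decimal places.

3.3755 nats

H(P,Q) = −Σ p·ln q.
  −0.610·ln(0.017) = 2.48547
  −0.001·ln(0.046) = 0.00308
  −0.127·ln(0.280) = 0.16167
  −0.007·ln(0.598) = 0.00360
  −0.255·ln(0.059) = 0.72171
H(P,Q) = 3.3755 nats.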